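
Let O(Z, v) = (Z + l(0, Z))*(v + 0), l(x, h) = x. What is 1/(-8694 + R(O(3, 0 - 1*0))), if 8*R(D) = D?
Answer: -1/8694 ≈ -0.00011502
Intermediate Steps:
O(Z, v) = Z*v (O(Z, v) = (Z + 0)*(v + 0) = Z*v)
R(D) = D/8
1/(-8694 + R(O(3, 0 - 1*0))) = 1/(-8694 + (3*(0 - 1*0))/8) = 1/(-8694 + (3*(0 + 0))/8) = 1/(-8694 + (3*0)/8) = 1/(-8694 + (1/8)*0) = 1/(-8694 + 0) = 1/(-8694) = -1/8694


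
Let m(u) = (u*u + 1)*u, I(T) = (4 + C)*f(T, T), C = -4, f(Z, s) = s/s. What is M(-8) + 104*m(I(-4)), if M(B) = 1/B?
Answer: -⅛ ≈ -0.12500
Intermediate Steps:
f(Z, s) = 1
I(T) = 0 (I(T) = (4 - 4)*1 = 0*1 = 0)
m(u) = u*(1 + u²) (m(u) = (u² + 1)*u = (1 + u²)*u = u*(1 + u²))
M(-8) + 104*m(I(-4)) = 1/(-8) + 104*(0 + 0³) = -⅛ + 104*(0 + 0) = -⅛ + 104*0 = -⅛ + 0 = -⅛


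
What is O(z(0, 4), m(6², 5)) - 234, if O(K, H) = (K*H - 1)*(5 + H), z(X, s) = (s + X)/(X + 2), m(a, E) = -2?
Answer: -249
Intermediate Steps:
z(X, s) = (X + s)/(2 + X)
O(K, H) = (-1 + H*K)*(5 + H) (O(K, H) = (H*K - 1)*(5 + H) = (-1 + H*K)*(5 + H))
O(z(0, 4), m(6², 5)) - 234 = (-5 - 1*(-2) + ((0 + 4)/(2 + 0))*(-2)² + 5*(-2)*((0 + 4)/(2 + 0))) - 234 = (-5 + 2 + (4/2)*4 + 5*(-2)*(4/2)) - 234 = (-5 + 2 + ((½)*4)*4 + 5*(-2)*((½)*4)) - 234 = (-5 + 2 + 2*4 + 5*(-2)*2) - 234 = (-5 + 2 + 8 - 20) - 234 = -15 - 234 = -249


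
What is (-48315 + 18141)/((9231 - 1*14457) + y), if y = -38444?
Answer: 15087/21835 ≈ 0.69096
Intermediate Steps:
(-48315 + 18141)/((9231 - 1*14457) + y) = (-48315 + 18141)/((9231 - 1*14457) - 38444) = -30174/((9231 - 14457) - 38444) = -30174/(-5226 - 38444) = -30174/(-43670) = -30174*(-1/43670) = 15087/21835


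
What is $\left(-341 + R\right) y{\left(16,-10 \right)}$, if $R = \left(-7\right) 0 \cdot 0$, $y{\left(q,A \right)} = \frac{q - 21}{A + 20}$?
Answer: $\frac{341}{2} \approx 170.5$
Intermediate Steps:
$y{\left(q,A \right)} = \frac{-21 + q}{20 + A}$
$R = 0$ ($R = 0 \cdot 0 = 0$)
$\left(-341 + R\right) y{\left(16,-10 \right)} = \left(-341 + 0\right) \frac{-21 + 16}{20 - 10} = - 341 \cdot \frac{1}{10} \left(-5\right) = \left(-341\right) \left(- \frac{1}{2}\right) = \frac{341}{2}$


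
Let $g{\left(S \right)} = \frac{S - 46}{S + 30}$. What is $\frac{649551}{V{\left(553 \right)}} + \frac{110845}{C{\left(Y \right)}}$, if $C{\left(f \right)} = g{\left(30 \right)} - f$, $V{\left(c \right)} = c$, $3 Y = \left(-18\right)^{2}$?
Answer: $\frac{2763501}{18328} \approx 150.78$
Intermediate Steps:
$Y = 108$ ($Y = \frac{\left(-18\right)^{2}}{3} = \frac{1}{3} \cdot 324 = 108$)
$g{\left(S \right)} = \frac{-46 + S}{30 + S}$
$C{\left(f \right)} = - \frac{4}{15} - f$ ($C{\left(f \right)} = \frac{-46 + 30}{30 + 30} - f = \frac{1}{60} \left(-16\right) - f = - \frac{4}{15} - f$)
$\frac{649551}{V{\left(553 \right)}} + \frac{110845}{C{\left(Y \right)}} = \frac{649551}{553} + \frac{110845}{- \frac{4}{15} - 108} = 649551 \cdot \frac{1}{553} + \frac{110845}{- \frac{4}{15} - 108} = \frac{92793}{79} + \frac{110845}{- \frac{1624}{15}} = \frac{92793}{79} + 110845 \left(- \frac{15}{1624}\right) = \frac{92793}{79} - \frac{237525}{232} = \frac{2763501}{18328}$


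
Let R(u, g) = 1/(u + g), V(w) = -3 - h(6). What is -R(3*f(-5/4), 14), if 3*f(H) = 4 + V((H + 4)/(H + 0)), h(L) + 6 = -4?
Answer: -1/25 ≈ -0.040000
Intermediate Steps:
h(L) = -10 (h(L) = -6 - 4 = -10)
V(w) = 7 (V(w) = -3 - 1*(-10) = -3 + 10 = 7)
f(H) = 11/3 (f(H) = (4 + 7)/3 = (1/3)*11 = 11/3)
R(u, g) = 1/(g + u)
-R(3*f(-5/4), 14) = -1/(14 + 3*(11/3)) = -1/(14 + 11) = -1/25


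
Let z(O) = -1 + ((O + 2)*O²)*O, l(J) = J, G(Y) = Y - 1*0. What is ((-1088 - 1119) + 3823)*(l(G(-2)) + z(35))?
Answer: 2563577152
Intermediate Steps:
G(Y) = Y (G(Y) = Y + 0 = Y)
z(O) = -1 + O³*(2 + O) (z(O) = -1 + ((2 + O)*O²)*O = -1 + (O²*(2 + O))*O = -1 + O³*(2 + O))
((-1088 - 1119) + 3823)*(l(G(-2)) + z(35)) = ((-1088 - 1119) + 3823)*(-2 + (-1 + 35⁴ + 2*35³)) = (-2207 + 3823)*(-2 + (-1 + 1500625 + 2*42875)) = 1616*(-2 + (-1 + 1500625 + 85750)) = 1616*(-2 + 1586374) = 1616*1586372 = 2563577152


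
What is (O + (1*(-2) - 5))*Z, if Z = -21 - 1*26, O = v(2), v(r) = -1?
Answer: 376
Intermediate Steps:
O = -1
Z = -47 (Z = -21 - 26 = -47)
(O + (1*(-2) - 5))*Z = (-1 + (1*(-2) - 5))*(-47) = (-1 + (-2 - 5))*(-47) = (-1 - 7)*(-47) = -8*(-47) = 376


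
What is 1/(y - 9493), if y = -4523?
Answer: -1/14016 ≈ -7.1347e-5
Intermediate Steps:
1/(y - 9493) = 1/(-4523 - 9493) = 1/(-14016) = -1/14016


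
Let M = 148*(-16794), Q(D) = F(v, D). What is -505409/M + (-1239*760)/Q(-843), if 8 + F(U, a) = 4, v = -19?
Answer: 585114885329/2485512 ≈ 2.3541e+5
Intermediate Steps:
F(U, a) = -4 (F(U, a) = -8 + 4 = -4)
Q(D) = -4
M = -2485512
-505409/M + (-1239*760)/Q(-843) = -505409/(-2485512) - 1239*760/(-4) = -505409*(-1/2485512) - 941640*(-1/4) = 505409/2485512 + 235410 = 585114885329/2485512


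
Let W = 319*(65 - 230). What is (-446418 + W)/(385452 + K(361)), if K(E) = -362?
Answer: -499053/385090 ≈ -1.2959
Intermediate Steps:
W = -52635 (W = 319*(-165) = -52635)
(-446418 + W)/(385452 + K(361)) = (-446418 - 52635)/(385452 - 362) = -499053/385090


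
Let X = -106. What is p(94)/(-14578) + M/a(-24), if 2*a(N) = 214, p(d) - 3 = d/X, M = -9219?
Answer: -3561462415/41335919 ≈ -86.159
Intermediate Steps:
p(d) = 3 - d/106 (p(d) = 3 + d/(-106) = 3 + d*(-1/106) = 3 - d/106)
a(N) = 107 (a(N) = (½)*214 = 107)
p(94)/(-14578) + M/a(-24) = (3 - 1/106*94)/(-14578) - 9219/107 = (3 - 47/53)*(-1/14578) - 9219*1/107 = (112/53)*(-1/14578) - 9219/107 = -56/386317 - 9219/107 = -3561462415/41335919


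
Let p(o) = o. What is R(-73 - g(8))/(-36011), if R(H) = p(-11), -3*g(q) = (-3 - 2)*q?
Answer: 11/36011 ≈ 0.00030546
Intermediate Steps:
g(q) = 5*q/3 (g(q) = -(-3 - 2)*q/3 = -(-5)*q/3 = 5*q/3)
R(H) = -11
R(-73 - g(8))/(-36011) = -11/(-36011) = -11*(-1/36011) = 11/36011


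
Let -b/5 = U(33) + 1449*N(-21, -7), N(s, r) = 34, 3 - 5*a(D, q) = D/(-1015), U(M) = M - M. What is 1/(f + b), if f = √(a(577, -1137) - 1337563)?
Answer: -1250124750/307950017796103 - 5*I*√1377990106409/307950017796103 ≈ -4.0595e-6 - 1.906e-8*I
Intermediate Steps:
U(M) = 0
a(D, q) = ⅗ + D/5075 (a(D, q) = ⅗ - D/(5*(-1015)) = ⅗ - D*(-1)/(5*1015) = ⅗ - (-1)*D/5075 = ⅗ + D/5075)
f = I*√1377990106409/1015 (f = √((⅗ + (1/5075)*577) - 1337563) = √((⅗ + 577/5075) - 1337563) = √(3622/5075 - 1337563) = √(-6788128603/5075) = I*√1377990106409/1015 ≈ 1156.5*I)
b = -246330 (b = -5*(0 + 1449*34) = -5*(0 + 49266) = -5*49266 = -246330)
1/(f + b) = 1/(I*√1377990106409/1015 - 246330) = 1/(-246330 + I*√1377990106409/1015)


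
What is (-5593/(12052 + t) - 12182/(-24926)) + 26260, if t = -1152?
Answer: 3567331028341/135846700 ≈ 26260.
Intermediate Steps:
(-5593/(12052 + t) - 12182/(-24926)) + 26260 = (-5593/(12052 - 1152) - 12182/(-24926)) + 26260 = (-5593/10900 - 12182*(-1/24926)) + 26260 = (-5593*1/10900 + 6091/12463) + 26260 = (-5593/10900 + 6091/12463) + 26260 = -3313659/135846700 + 26260 = 3567331028341/135846700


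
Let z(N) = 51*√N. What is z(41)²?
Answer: 106641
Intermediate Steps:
z(41)² = (51*√41)² = 106641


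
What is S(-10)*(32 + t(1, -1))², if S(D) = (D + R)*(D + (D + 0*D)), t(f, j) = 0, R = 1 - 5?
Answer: 286720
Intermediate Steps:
R = -4
S(D) = 2*D*(-4 + D) (S(D) = (D - 4)*(D + (D + 0*D)) = (-4 + D)*(D + (D + 0)) = (-4 + D)*(D + D) = (-4 + D)*(2*D) = 2*D*(-4 + D))
S(-10)*(32 + t(1, -1))² = (2*(-10)*(-4 - 10))*(32 + 0)² = (2*(-10)*(-14))*32² = 280*1024 = 286720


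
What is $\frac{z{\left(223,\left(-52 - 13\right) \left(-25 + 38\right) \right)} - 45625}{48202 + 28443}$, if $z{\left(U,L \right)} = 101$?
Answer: $- \frac{45524}{76645} \approx -0.59396$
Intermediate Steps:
$\frac{z{\left(223,\left(-52 - 13\right) \left(-25 + 38\right) \right)} - 45625}{48202 + 28443} = \frac{101 - 45625}{48202 + 28443} = - \frac{45524}{76645}$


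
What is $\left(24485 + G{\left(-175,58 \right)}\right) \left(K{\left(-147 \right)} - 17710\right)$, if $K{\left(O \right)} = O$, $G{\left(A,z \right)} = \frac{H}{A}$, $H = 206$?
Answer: $- \frac{10930190619}{25} \approx -4.3721 \cdot 10^{8}$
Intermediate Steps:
$G{\left(A,z \right)} = \frac{206}{A}$
$\left(24485 + G{\left(-175,58 \right)}\right) \left(K{\left(-147 \right)} - 17710\right) = \left(24485 + \frac{206}{-175}\right) \left(-147 - 17710\right) = \left(24485 + 206 \left(- \frac{1}{175}\right)\right) \left(-17857\right) = \left(24485 - \frac{206}{175}\right) \left(-17857\right) = \frac{4284669}{175} \left(-17857\right) = - \frac{10930190619}{25}$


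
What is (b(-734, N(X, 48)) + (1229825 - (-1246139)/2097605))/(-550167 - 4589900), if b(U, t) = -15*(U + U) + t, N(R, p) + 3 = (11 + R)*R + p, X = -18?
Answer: -2626236267819/10781830239535 ≈ -0.24358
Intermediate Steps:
N(R, p) = -3 + p + R*(11 + R) (N(R, p) = -3 + ((11 + R)*R + p) = -3 + (R*(11 + R) + p) = -3 + (p + R*(11 + R)) = -3 + p + R*(11 + R))
b(U, t) = t - 30*U (b(U, t) = -30*U + t = t - 30*U)
(b(-734, N(X, 48)) + (1229825 - (-1246139)/2097605))/(-550167 - 4589900) = (((-3 + 48 + (-18)² + 11*(-18)) - 30*(-734)) + (1229825 - (-1246139)/2097605))/(-550167 - 4589900) = (((-3 + 48 + 324 - 198) + 22020) + (1229825 - (-1246139)/2097605))/(-5140067) = ((171 + 22020) + (1229825 - 1*(-1246139/2097605)))*(-1/5140067) = (22191 + (1229825 + 1246139/2097605))*(-1/5140067) = (22191 + 2579688315264/2097605)*(-1/5140067) = (2626236267819/2097605)*(-1/5140067) = -2626236267819/10781830239535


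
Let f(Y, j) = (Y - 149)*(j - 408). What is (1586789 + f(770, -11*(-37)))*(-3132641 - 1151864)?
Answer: -6795944726840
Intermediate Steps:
f(Y, j) = (-408 + j)*(-149 + Y) (f(Y, j) = (-149 + Y)*(-408 + j) = (-408 + j)*(-149 + Y))
(1586789 + f(770, -11*(-37)))*(-3132641 - 1151864) = (1586789 + (60792 - 408*770 - (-1639)*(-37) + 770*(-11*(-37))))*(-3132641 - 1151864) = (1586789 + (60792 - 314160 - 149*407 + 770*407))*(-4284505) = (1586789 + (60792 - 314160 - 60643 + 313390))*(-4284505) = (1586789 - 621)*(-4284505) = 1586168*(-4284505) = -6795944726840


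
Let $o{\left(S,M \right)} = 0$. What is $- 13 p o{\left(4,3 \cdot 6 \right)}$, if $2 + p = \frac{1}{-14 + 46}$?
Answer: $0$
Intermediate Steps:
$p = - \frac{63}{32}$ ($p = -2 + \frac{1}{-14 + 46} = -2 + \frac{1}{32} = - \frac{63}{32} \approx -1.9688$)
$- 13 p o{\left(4,3 \cdot 6 \right)} = \left(-13\right) \left(- \frac{63}{32}\right) 0 = \frac{819}{32} \cdot 0 = 0$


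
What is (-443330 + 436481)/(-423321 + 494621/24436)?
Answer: 167362164/10343777335 ≈ 0.016180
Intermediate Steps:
(-443330 + 436481)/(-423321 + 494621/24436) = -6849/(-423321 + 494621*(1/24436)) = -6849/(-423321 + 494621/24436) = -6849/(-10343777335/24436) = -6849*(-24436/10343777335) = 167362164/10343777335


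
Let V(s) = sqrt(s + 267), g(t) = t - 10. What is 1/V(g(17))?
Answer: sqrt(274)/274 ≈ 0.060412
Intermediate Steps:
g(t) = -10 + t
V(s) = sqrt(267 + s)
1/V(g(17)) = 1/(sqrt(267 + (-10 + 17))) = 1/(sqrt(267 + 7)) = 1/(sqrt(274)) = sqrt(274)/274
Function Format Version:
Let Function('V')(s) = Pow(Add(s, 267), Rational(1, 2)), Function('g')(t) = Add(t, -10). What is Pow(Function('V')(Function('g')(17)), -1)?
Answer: Mul(Rational(1, 274), Pow(274, Rational(1, 2))) ≈ 0.060412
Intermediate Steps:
Function('g')(t) = Add(-10, t)
Function('V')(s) = Pow(Add(267, s), Rational(1, 2))
Pow(Function('V')(Function('g')(17)), -1) = Pow(Pow(Add(267, Add(-10, 17)), Rational(1, 2)), -1) = Pow(Pow(Add(267, 7), Rational(1, 2)), -1) = Pow(Pow(274, Rational(1, 2)), -1) = Mul(Rational(1, 274), Pow(274, Rational(1, 2)))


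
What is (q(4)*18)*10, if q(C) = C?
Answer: 720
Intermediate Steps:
(q(4)*18)*10 = (4*18)*10 = 72*10 = 720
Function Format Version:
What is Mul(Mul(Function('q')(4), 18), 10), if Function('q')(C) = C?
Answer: 720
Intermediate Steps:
Mul(Mul(Function('q')(4), 18), 10) = Mul(Mul(4, 18), 10) = Mul(72, 10) = 720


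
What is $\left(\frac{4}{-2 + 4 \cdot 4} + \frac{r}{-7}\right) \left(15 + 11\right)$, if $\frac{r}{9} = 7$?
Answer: $- \frac{1586}{7} \approx -226.57$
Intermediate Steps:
$r = 63$ ($r = 9 \cdot 7 = 63$)
$\left(\frac{4}{-2 + 4 \cdot 4} + \frac{r}{-7}\right) \left(15 + 11\right) = \left(\frac{4}{-2 + 4 \cdot 4} + \frac{63}{-7}\right) \left(15 + 11\right) = \left(\frac{4}{-2 + 16} + 63 \left(- \frac{1}{7}\right)\right) 26 = \left(\frac{4}{14} - 9\right) 26 = \left(4 \cdot \frac{1}{14} - 9\right) 26 = \left(\frac{2}{7} - 9\right) 26 = \left(- \frac{61}{7}\right) 26 = - \frac{1586}{7}$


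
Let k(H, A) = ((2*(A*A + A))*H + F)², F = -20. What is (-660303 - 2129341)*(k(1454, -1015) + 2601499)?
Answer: -24988810144028117136362756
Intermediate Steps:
k(H, A) = (-20 + H*(2*A + 2*A²))² (k(H, A) = ((2*(A*A + A))*H - 20)² = ((2*(A² + A))*H - 20)² = ((2*(A + A²))*H - 20)² = ((2*A + 2*A²)*H - 20)² = (H*(2*A + 2*A²) - 20)² = (-20 + H*(2*A + 2*A²))²)
(-660303 - 2129341)*(k(1454, -1015) + 2601499) = (-660303 - 2129341)*(4*(-10 - 1015*1454 + 1454*(-1015)²)² + 2601499) = -2789644*(4*(-10 - 1475810 + 1454*1030225)² + 2601499) = -2789644*(4*(-10 - 1475810 + 1497947150)² + 2601499) = -2789644*(4*1496471330² + 2601499) = -2789644*(4*2239426441511968900 + 2601499) = -2789644*(8957705766047875600 + 2601499) = -2789644*8957705766050477099 = -24988810144028117136362756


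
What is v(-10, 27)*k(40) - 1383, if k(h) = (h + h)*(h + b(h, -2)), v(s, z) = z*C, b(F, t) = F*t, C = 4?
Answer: -346983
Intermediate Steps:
v(s, z) = 4*z (v(s, z) = z*4 = 4*z)
k(h) = -2*h² (k(h) = (h + h)*(h + h*(-2)) = (2*h)*(h - 2*h) = (2*h)*(-h) = -2*h²)
v(-10, 27)*k(40) - 1383 = (4*27)*(-2*40²) - 1383 = 108*(-2*1600) - 1383 = 108*(-3200) - 1383 = -345600 - 1383 = -346983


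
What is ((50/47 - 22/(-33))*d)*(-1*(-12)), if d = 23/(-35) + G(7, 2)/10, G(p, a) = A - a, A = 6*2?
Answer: 11712/1645 ≈ 7.1198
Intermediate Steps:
A = 12
G(p, a) = 12 - a
d = 12/35 (d = 23/(-35) + (12 - 1*2)/10 = 23*(-1/35) + (12 - 2)*(⅒) = -23/35 + 10*(⅒) = -23/35 + 1 = 12/35 ≈ 0.34286)
((50/47 - 22/(-33))*d)*(-1*(-12)) = ((50/47 - 22/(-33))*(12/35))*(-1*(-12)) = ((50*(1/47) - 22*(-1/33))*(12/35))*12 = ((50/47 + ⅔)*(12/35))*12 = ((244/141)*(12/35))*12 = (976/1645)*12 = 11712/1645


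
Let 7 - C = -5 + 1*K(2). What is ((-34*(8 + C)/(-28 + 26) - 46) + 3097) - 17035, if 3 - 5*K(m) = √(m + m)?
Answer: -68237/5 ≈ -13647.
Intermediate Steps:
K(m) = ⅗ - √2*√m/5 (K(m) = ⅗ - √(m + m)/5 = ⅗ - √2*√m/5)
C = 59/5 (C = 7 - (-5 + 1*(⅗ - √2*√2/5)) = 7 - (-5 + 1*(⅗ - ⅖)) = 7 - (-5 + 1*(⅕)) = 7 - (-5 + ⅕) = 7 - 1*(-24/5) = 7 + 24/5 = 59/5 ≈ 11.800)
((-34*(8 + C)/(-28 + 26) - 46) + 3097) - 17035 = ((-34*(8 + 59/5)/(-28 + 26) - 46) + 3097) - 17035 = ((-3366/(5*(-2)) - 46) + 3097) - 17035 = ((-3366*(-1)/(5*2) - 46) + 3097) - 17035 = ((-34*(-99/10) - 46) + 3097) - 17035 = ((1683/5 - 46) + 3097) - 17035 = (1453/5 + 3097) - 17035 = 16938/5 - 17035 = -68237/5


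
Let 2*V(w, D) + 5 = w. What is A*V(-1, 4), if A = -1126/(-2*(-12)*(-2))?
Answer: -563/8 ≈ -70.375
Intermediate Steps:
A = 563/24 (A = -1126/(24*(-2)) = -1126/(-48) = -1126*(-1/48) = 563/24 ≈ 23.458)
V(w, D) = -5/2 + w/2
A*V(-1, 4) = 563*(-5/2 + (½)*(-1))/24 = 563*(-5/2 - ½)/24 = (563/24)*(-3) = -563/8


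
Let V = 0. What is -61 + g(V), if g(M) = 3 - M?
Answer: -58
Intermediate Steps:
-61 + g(V) = -61 + (3 - 1*0) = -61 + (3 + 0) = -61 + 3 = -58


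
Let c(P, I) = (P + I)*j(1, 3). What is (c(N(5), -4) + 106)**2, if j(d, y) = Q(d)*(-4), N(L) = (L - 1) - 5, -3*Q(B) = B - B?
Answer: 11236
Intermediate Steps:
Q(B) = 0 (Q(B) = -(B - B)/3 = -1/3*0 = 0)
N(L) = -6 + L (N(L) = (-1 + L) - 5 = -6 + L)
j(d, y) = 0 (j(d, y) = 0*(-4) = 0)
c(P, I) = 0 (c(P, I) = (P + I)*0 = (I + P)*0 = 0)
(c(N(5), -4) + 106)**2 = (0 + 106)**2 = 106**2 = 11236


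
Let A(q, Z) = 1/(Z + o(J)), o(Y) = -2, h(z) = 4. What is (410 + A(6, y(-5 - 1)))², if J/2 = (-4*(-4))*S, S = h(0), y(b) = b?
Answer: 10751841/64 ≈ 1.6800e+5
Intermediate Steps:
S = 4
J = 128 (J = 2*(-4*(-4)*4) = 2*(16*4) = 2*64 = 128)
A(q, Z) = 1/(-2 + Z) (A(q, Z) = 1/(Z - 2) = 1/(-2 + Z))
(410 + A(6, y(-5 - 1)))² = (410 + 1/(-2 + (-5 - 1)))² = (410 + 1/(-2 - 6))² = (410 + 1/(-8))² = (410 - ⅛)² = (3279/8)² = 10751841/64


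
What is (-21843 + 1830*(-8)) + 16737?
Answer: -19746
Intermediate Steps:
(-21843 + 1830*(-8)) + 16737 = (-21843 - 14640) + 16737 = -36483 + 16737 = -19746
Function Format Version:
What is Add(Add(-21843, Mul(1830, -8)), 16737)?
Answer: -19746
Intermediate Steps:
Add(Add(-21843, Mul(1830, -8)), 16737) = Add(Add(-21843, -14640), 16737) = Add(-36483, 16737) = -19746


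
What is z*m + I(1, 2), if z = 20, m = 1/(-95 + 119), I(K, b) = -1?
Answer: -⅙ ≈ -0.16667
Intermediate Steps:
m = 1/24 ≈ 0.041667
z*m + I(1, 2) = 20*(1/24) - 1 = ⅚ - 1 = -⅙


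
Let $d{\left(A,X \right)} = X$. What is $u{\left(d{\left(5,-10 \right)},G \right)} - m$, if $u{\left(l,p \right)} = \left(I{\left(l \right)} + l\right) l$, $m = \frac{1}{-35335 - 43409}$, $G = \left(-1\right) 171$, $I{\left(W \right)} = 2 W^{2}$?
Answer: $- \frac{149613599}{78744} \approx -1900.0$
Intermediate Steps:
$G = -171$
$m = - \frac{1}{78744}$ ($m = \frac{1}{-78744} = - \frac{1}{78744} \approx -1.2699 \cdot 10^{-5}$)
$u{\left(l,p \right)} = l \left(l + 2 l^{2}\right)$ ($u{\left(l,p \right)} = \left(2 l^{2} + l\right) l = \left(l + 2 l^{2}\right) l = l \left(l + 2 l^{2}\right)$)
$u{\left(d{\left(5,-10 \right)},G \right)} - m = \left(-10\right)^{2} \left(1 + 2 \left(-10\right)\right) - - \frac{1}{78744} = 100 \left(1 - 20\right) + \frac{1}{78744} = 100 \left(-19\right) + \frac{1}{78744} = -1900 + \frac{1}{78744} = - \frac{149613599}{78744}$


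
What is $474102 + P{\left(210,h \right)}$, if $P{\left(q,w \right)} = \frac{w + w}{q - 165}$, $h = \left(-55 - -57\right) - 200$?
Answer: $\frac{2370466}{5} \approx 4.7409 \cdot 10^{5}$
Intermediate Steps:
$h = -198$ ($h = \left(-55 + \left(-16 + 73\right)\right) - 200 = \left(-55 + 57\right) - 200 = 2 - 200 = -198$)
$P{\left(q,w \right)} = \frac{2 w}{-165 + q}$
$474102 + P{\left(210,h \right)} = 474102 + 2 \left(-198\right) \frac{1}{-165 + 210} = 474102 + 2 \left(-198\right) \frac{1}{45} = 474102 - \frac{44}{5} = \frac{2370466}{5}$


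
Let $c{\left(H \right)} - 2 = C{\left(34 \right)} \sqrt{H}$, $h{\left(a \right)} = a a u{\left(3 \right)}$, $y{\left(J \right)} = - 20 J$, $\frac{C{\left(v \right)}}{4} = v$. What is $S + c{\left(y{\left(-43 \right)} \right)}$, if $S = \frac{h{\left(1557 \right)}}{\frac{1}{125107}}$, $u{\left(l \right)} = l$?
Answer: $909871558931 + 272 \sqrt{215} \approx 9.0987 \cdot 10^{11}$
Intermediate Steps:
$C{\left(v \right)} = 4 v$
$h{\left(a \right)} = 3 a^{2}$ ($h{\left(a \right)} = a a 3 = a^{2} \cdot 3 = 3 a^{2}$)
$c{\left(H \right)} = 2 + 136 \sqrt{H}$ ($c{\left(H \right)} = 2 + 4 \cdot 34 \sqrt{H} = 2 + 136 \sqrt{H}$)
$S = 909871558929$ ($S = \frac{3 \cdot 1557^{2}}{\frac{1}{125107}} = 3 \cdot 2424249 \frac{1}{\frac{1}{125107}} = 7272747 \cdot 125107 = 909871558929$)
$S + c{\left(y{\left(-43 \right)} \right)} = 909871558929 + \left(2 + 136 \sqrt{\left(-20\right) \left(-43\right)}\right) = 909871558929 + \left(2 + 136 \sqrt{860}\right) = 909871558929 + \left(2 + 136 \cdot 2 \sqrt{215}\right) = 909871558929 + \left(2 + 272 \sqrt{215}\right) = 909871558931 + 272 \sqrt{215}$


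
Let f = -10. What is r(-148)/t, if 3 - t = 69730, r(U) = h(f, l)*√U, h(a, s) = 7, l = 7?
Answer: -2*I*√37/9961 ≈ -0.0012213*I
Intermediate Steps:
r(U) = 7*√U
t = -69727 (t = 3 - 1*69730 = 3 - 69730 = -69727)
r(-148)/t = (7*√(-148))/(-69727) = (7*(2*I*√37))*(-1/69727) = (14*I*√37)*(-1/69727) = -2*I*√37/9961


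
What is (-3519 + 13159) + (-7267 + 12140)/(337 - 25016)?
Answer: 237900687/24679 ≈ 9639.8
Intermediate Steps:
(-3519 + 13159) + (-7267 + 12140)/(337 - 25016) = 9640 + 4873/(-24679) = 9640 + 4873*(-1/24679) = 9640 - 4873/24679 = 237900687/24679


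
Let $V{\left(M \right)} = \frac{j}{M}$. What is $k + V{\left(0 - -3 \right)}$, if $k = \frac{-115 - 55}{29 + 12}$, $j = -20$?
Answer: $- \frac{1330}{123} \approx -10.813$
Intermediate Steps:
$k = - \frac{170}{41} \approx -4.1463$
$V{\left(M \right)} = - \frac{20}{M}$
$k + V{\left(0 - -3 \right)} = - \frac{170}{41} - \frac{20}{0 - -3} = - \frac{170}{41} - \frac{20}{0 + 3} = - \frac{170}{41} - \frac{20}{3} = - \frac{1330}{123}$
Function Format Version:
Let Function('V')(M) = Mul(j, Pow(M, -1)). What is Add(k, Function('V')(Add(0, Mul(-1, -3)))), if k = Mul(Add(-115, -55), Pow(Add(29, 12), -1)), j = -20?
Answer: Rational(-1330, 123) ≈ -10.813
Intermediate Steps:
k = Rational(-170, 41) (k = Mul(-170, Pow(41, -1)) = Mul(-170, Rational(1, 41)) = Rational(-170, 41) ≈ -4.1463)
Function('V')(M) = Mul(-20, Pow(M, -1))
Add(k, Function('V')(Add(0, Mul(-1, -3)))) = Add(Rational(-170, 41), Mul(-20, Pow(Add(0, Mul(-1, -3)), -1))) = Add(Rational(-170, 41), Mul(-20, Pow(Add(0, 3), -1))) = Add(Rational(-170, 41), Mul(-20, Pow(3, -1))) = Add(Rational(-170, 41), Mul(-20, Rational(1, 3))) = Add(Rational(-170, 41), Rational(-20, 3)) = Rational(-1330, 123)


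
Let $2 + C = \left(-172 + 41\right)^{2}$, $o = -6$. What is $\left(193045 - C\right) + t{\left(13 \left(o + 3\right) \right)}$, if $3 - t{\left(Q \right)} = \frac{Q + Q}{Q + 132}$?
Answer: $\frac{5452585}{31} \approx 1.7589 \cdot 10^{5}$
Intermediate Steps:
$t{\left(Q \right)} = 3 - \frac{2 Q}{132 + Q}$ ($t{\left(Q \right)} = 3 - \frac{Q + Q}{Q + 132} = 3 - \frac{2 Q}{132 + Q}$)
$C = 17159$ ($C = -2 + \left(-172 + 41\right)^{2} = -2 + \left(-131\right)^{2} = -2 + 17161 = 17159$)
$\left(193045 - C\right) + t{\left(13 \left(o + 3\right) \right)} = \left(193045 - 17159\right) + \frac{396 + 13 \left(-6 + 3\right)}{132 + 13 \left(-6 + 3\right)} = \left(193045 - 17159\right) + \frac{396 + 13 \left(-3\right)}{132 + 13 \left(-3\right)} = 175886 + \frac{396 - 39}{132 - 39} = 175886 + \frac{1}{93} \cdot 357 = 175886 + \frac{119}{31} = \frac{5452585}{31}$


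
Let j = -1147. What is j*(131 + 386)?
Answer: -592999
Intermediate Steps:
j*(131 + 386) = -1147*(131 + 386) = -1147*517 = -592999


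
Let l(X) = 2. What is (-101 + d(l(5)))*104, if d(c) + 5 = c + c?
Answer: -10608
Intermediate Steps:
d(c) = -5 + 2*c (d(c) = -5 + (c + c) = -5 + 2*c)
(-101 + d(l(5)))*104 = (-101 + (-5 + 2*2))*104 = (-101 + (-5 + 4))*104 = (-101 - 1)*104 = -102*104 = -10608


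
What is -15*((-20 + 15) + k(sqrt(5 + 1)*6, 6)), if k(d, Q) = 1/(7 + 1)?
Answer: 585/8 ≈ 73.125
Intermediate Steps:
k(d, Q) = 1/8
-15*((-20 + 15) + k(sqrt(5 + 1)*6, 6)) = -15*((-20 + 15) + 1/8) = -15*(-5 + 1/8) = -15*(-39/8) = 585/8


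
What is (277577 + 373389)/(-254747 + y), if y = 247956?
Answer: -650966/6791 ≈ -95.857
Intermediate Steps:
(277577 + 373389)/(-254747 + y) = (277577 + 373389)/(-254747 + 247956) = 650966/(-6791) = 650966*(-1/6791) = -650966/6791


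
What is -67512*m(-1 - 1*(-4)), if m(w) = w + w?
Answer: -405072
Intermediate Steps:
m(w) = 2*w
-67512*m(-1 - 1*(-4)) = -135024*(-1 - 1*(-4)) = -135024*(-1 + 4) = -135024*3 = -67512*6 = -405072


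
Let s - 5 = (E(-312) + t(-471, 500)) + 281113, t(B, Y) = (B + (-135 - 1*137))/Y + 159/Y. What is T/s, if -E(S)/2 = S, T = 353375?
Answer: 44171875/35217604 ≈ 1.2543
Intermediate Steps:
E(S) = -2*S
t(B, Y) = 159/Y + (-272 + B)/Y (t(B, Y) = (B + (-135 - 137))/Y + 159/Y = (B - 272)/Y + 159/Y = (-272 + B)/Y + 159/Y = 159/Y + (-272 + B)/Y)
s = 35217604/125 (s = 5 + ((-2*(-312) + (-113 - 471)/500) + 281113) = 5 + ((624 + (1/500)*(-584)) + 281113) = 5 + ((624 - 146/125) + 281113) = 5 + (77854/125 + 281113) = 5 + 35216979/125 = 35217604/125 ≈ 2.8174e+5)
T/s = 353375/(35217604/125) = 353375*(125/35217604) = 44171875/35217604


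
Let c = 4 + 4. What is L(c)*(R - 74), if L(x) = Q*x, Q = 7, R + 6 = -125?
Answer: -11480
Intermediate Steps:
R = -131 (R = -6 - 125 = -131)
c = 8
L(x) = 7*x
L(c)*(R - 74) = (7*8)*(-131 - 74) = 56*(-205) = -11480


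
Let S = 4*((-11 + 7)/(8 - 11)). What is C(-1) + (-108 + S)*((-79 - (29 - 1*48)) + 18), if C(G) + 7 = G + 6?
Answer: 4310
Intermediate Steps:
C(G) = -1 + G (C(G) = -7 + (G + 6) = -7 + (6 + G) = -1 + G)
S = 16/3 (S = 4*(-4/(-3)) = 4*(-4*(-⅓)) = 4*(4/3) = 16/3 ≈ 5.3333)
C(-1) + (-108 + S)*((-79 - (29 - 1*48)) + 18) = (-1 - 1) + (-108 + 16/3)*((-79 - (29 - 1*48)) + 18) = -2 - 308*((-79 - (29 - 48)) + 18)/3 = -2 - 308*((-79 - 1*(-19)) + 18)/3 = -2 - 308*((-79 + 19) + 18)/3 = -2 - 308*(-60 + 18)/3 = -2 - 308/3*(-42) = -2 + 4312 = 4310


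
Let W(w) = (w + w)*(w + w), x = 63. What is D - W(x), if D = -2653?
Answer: -18529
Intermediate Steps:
W(w) = 4*w² (W(w) = (2*w)*(2*w) = 4*w²)
D - W(x) = -2653 - 4*63² = -2653 - 4*3969 = -2653 - 1*15876 = -2653 - 15876 = -18529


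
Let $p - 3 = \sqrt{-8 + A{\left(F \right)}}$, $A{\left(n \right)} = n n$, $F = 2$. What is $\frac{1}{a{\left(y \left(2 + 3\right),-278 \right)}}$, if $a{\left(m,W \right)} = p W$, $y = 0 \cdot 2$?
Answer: $- \frac{3}{3614} + \frac{i}{1807} \approx -0.00083011 + 0.0005534 i$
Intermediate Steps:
$y = 0$
$A{\left(n \right)} = n^{2}$
$p = 3 + 2 i$ ($p = 3 + \sqrt{-8 + 2^{2}} = 3 + \sqrt{-8 + 4} = 3 + \sqrt{-4} = 3 + 2 i \approx 3.0 + 2.0 i$)
$a{\left(m,W \right)} = W \left(3 + 2 i\right)$ ($a{\left(m,W \right)} = \left(3 + 2 i\right) W = W \left(3 + 2 i\right)$)
$\frac{1}{a{\left(y \left(2 + 3\right),-278 \right)}} = \frac{1}{\left(-278\right) \left(3 + 2 i\right)} = \frac{1}{-834 - 556 i} = \frac{-834 + 556 i}{1004692}$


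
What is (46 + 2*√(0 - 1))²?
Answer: 2112 + 184*I ≈ 2112.0 + 184.0*I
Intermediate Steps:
(46 + 2*√(0 - 1))² = (46 + 2*√(-1))² = (46 + 2*I)²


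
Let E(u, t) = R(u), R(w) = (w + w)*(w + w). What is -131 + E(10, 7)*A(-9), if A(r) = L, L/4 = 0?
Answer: -131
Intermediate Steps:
R(w) = 4*w² (R(w) = (2*w)*(2*w) = 4*w²)
E(u, t) = 4*u²
L = 0 (L = 4*0 = 0)
A(r) = 0
-131 + E(10, 7)*A(-9) = -131 + (4*10²)*0 = -131 + (4*100)*0 = -131 + 400*0 = -131 + 0 = -131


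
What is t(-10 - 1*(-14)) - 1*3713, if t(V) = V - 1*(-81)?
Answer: -3628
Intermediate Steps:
t(V) = 81 + V (t(V) = V + 81 = 81 + V)
t(-10 - 1*(-14)) - 1*3713 = (81 + (-10 - 1*(-14))) - 1*3713 = (81 + (-10 + 14)) - 3713 = (81 + 4) - 3713 = 85 - 3713 = -3628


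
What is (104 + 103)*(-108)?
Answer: -22356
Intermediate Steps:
(104 + 103)*(-108) = 207*(-108) = -22356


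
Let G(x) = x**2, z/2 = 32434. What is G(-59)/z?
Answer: 3481/64868 ≈ 0.053663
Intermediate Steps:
z = 64868 (z = 2*32434 = 64868)
G(-59)/z = (-59)**2/64868 = 3481*(1/64868) = 3481/64868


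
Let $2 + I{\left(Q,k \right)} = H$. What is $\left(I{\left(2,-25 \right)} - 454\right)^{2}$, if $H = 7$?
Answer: $201601$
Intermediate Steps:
$I{\left(Q,k \right)} = 5$ ($I{\left(Q,k \right)} = -2 + 7 = 5$)
$\left(I{\left(2,-25 \right)} - 454\right)^{2} = \left(5 - 454\right)^{2} = \left(-449\right)^{2} = 201601$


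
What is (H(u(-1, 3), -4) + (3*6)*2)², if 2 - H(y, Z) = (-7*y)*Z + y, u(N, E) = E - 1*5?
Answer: 9216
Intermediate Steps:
u(N, E) = -5 + E (u(N, E) = E - 5 = -5 + E)
H(y, Z) = 2 - y + 7*Z*y (H(y, Z) = 2 - ((-7*y)*Z + y) = 2 - (-7*Z*y + y) = 2 - (y - 7*Z*y) = 2 + (-y + 7*Z*y) = 2 - y + 7*Z*y)
(H(u(-1, 3), -4) + (3*6)*2)² = ((2 - (-5 + 3) + 7*(-4)*(-5 + 3)) + (3*6)*2)² = ((2 - 1*(-2) + 7*(-4)*(-2)) + 18*2)² = ((2 + 2 + 56) + 36)² = (60 + 36)² = 96² = 9216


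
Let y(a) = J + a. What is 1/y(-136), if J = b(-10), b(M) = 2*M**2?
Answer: 1/64 ≈ 0.015625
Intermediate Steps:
J = 200 (J = 2*(-10)**2 = 2*100 = 200)
y(a) = 200 + a
1/y(-136) = 1/(200 - 136) = 1/64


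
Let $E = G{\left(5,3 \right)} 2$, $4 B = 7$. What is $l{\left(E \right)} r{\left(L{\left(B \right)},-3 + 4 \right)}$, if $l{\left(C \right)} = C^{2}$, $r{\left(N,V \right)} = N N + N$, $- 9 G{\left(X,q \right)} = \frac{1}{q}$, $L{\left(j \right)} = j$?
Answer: $\frac{77}{2916} \approx 0.026406$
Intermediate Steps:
$B = \frac{7}{4}$ ($B = \frac{1}{4} \cdot 7 = \frac{7}{4} \approx 1.75$)
$G{\left(X,q \right)} = - \frac{1}{9 q}$
$r{\left(N,V \right)} = N + N^{2}$ ($r{\left(N,V \right)} = N^{2} + N = N + N^{2}$)
$E = - \frac{2}{27}$ ($E = - \frac{1}{9 \cdot 3} \cdot 2 = \left(- \frac{1}{9}\right) \frac{1}{3} \cdot 2 = \left(- \frac{1}{27}\right) 2 = - \frac{2}{27} \approx -0.074074$)
$l{\left(E \right)} r{\left(L{\left(B \right)},-3 + 4 \right)} = \left(- \frac{2}{27}\right)^{2} \frac{7 \left(1 + \frac{7}{4}\right)}{4} = \frac{4 \cdot \frac{7}{4} \cdot \frac{11}{4}}{729} = \frac{4}{729} \cdot \frac{77}{16} = \frac{77}{2916}$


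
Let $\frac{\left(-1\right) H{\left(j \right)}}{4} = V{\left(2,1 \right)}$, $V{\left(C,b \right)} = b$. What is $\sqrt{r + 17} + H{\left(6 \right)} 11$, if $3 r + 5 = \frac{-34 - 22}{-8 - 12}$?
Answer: $-44 + \frac{2 \sqrt{915}}{15} \approx -39.967$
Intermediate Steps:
$r = - \frac{11}{15}$ ($r = - \frac{5}{3} + \frac{\left(-34 - 22\right) \frac{1}{-8 - 12}}{3} = - \frac{5}{3} + \frac{\left(-56\right) \frac{1}{-20}}{3} = - \frac{5}{3} + \frac{\left(-56\right) \left(- \frac{1}{20}\right)}{3} = - \frac{5}{3} + \frac{1}{3} \cdot \frac{14}{5} = - \frac{5}{3} + \frac{14}{15} = - \frac{11}{15} \approx -0.73333$)
$H{\left(j \right)} = -4$ ($H{\left(j \right)} = \left(-4\right) 1 = -4$)
$\sqrt{r + 17} + H{\left(6 \right)} 11 = \sqrt{- \frac{11}{15} + 17} - 44 = \sqrt{\frac{244}{15}} - 44 = \frac{2 \sqrt{915}}{15} - 44 = -44 + \frac{2 \sqrt{915}}{15}$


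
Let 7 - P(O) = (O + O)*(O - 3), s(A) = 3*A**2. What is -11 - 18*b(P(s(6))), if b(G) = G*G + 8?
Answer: -9253168877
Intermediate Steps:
P(O) = 7 - 2*O*(-3 + O) (P(O) = 7 - (O + O)*(O - 3) = 7 - 2*O*(-3 + O))
b(G) = 8 + G**2 (b(G) = G**2 + 8 = 8 + G**2)
-11 - 18*b(P(s(6))) = -11 - 18*(8 + (7 - 2*(3*6**2)**2 + 6*(3*6**2))**2) = -11 - 18*(8 + (7 - 2*(3*36)**2 + 6*(3*36))**2) = -11 - 18*(8 + (7 - 2*108**2 + 6*108)**2) = -11 - 18*(8 + (7 - 2*11664 + 648)**2) = -11 - 18*(8 + (7 - 23328 + 648)**2) = -11 - 18*(8 + (-22673)**2) = -11 - 18*(8 + 514064929) = -11 - 18*514064937 = -11 - 9253168866 = -9253168877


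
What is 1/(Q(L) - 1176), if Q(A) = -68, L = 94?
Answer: -1/1244 ≈ -0.00080386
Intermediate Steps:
1/(Q(L) - 1176) = 1/(-68 - 1176) = 1/(-1244) = -1/1244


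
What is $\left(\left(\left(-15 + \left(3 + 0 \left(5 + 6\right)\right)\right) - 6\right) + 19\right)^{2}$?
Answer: $1$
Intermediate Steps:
$\left(\left(\left(-15 + \left(3 + 0 \left(5 + 6\right)\right)\right) - 6\right) + 19\right)^{2} = \left(\left(\left(-15 + \left(3 + 0 \cdot 11\right)\right) - 6\right) + 19\right)^{2} = \left(\left(\left(-15 + \left(3 + 0\right)\right) - 6\right) + 19\right)^{2} = \left(\left(\left(-15 + 3\right) - 6\right) + 19\right)^{2} = \left(\left(-12 - 6\right) + 19\right)^{2} = \left(-18 + 19\right)^{2} = 1^{2} = 1$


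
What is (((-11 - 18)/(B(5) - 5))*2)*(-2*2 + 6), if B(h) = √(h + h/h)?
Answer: 580/19 + 116*√6/19 ≈ 45.481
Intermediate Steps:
B(h) = √(1 + h) (B(h) = √(h + 1) = √(1 + h))
(((-11 - 18)/(B(5) - 5))*2)*(-2*2 + 6) = (((-11 - 18)/(√(1 + 5) - 5))*2)*(-2*2 + 6) = (-29/(√6 - 5)*2)*(-4 + 6) = (-29/(-5 + √6)*2)*2 = -58/(-5 + √6)*2 = -116/(-5 + √6)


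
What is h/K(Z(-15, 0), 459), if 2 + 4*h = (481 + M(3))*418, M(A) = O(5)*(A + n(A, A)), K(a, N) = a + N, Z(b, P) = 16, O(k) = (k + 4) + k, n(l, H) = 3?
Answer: 59042/475 ≈ 124.30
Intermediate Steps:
O(k) = 4 + 2*k (O(k) = (4 + k) + k = 4 + 2*k)
K(a, N) = N + a
M(A) = 42 + 14*A (M(A) = (4 + 2*5)*(A + 3) = (4 + 10)*(3 + A) = 14*(3 + A) = 42 + 14*A)
h = 59042 (h = -½ + ((481 + (42 + 14*3))*418)/4 = -½ + ((481 + (42 + 42))*418)/4 = -½ + ((481 + 84)*418)/4 = -½ + (565*418)/4 = -½ + (¼)*236170 = -½ + 118085/2 = 59042)
h/K(Z(-15, 0), 459) = 59042/(459 + 16) = 59042/475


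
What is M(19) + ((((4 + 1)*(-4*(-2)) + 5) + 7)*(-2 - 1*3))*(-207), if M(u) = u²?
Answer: 54181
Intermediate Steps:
M(19) + ((((4 + 1)*(-4*(-2)) + 5) + 7)*(-2 - 1*3))*(-207) = 19² + ((((4 + 1)*(-4*(-2)) + 5) + 7)*(-2 - 1*3))*(-207) = 361 + (((5*8 + 5) + 7)*(-2 - 3))*(-207) = 361 + (((40 + 5) + 7)*(-5))*(-207) = 361 + ((45 + 7)*(-5))*(-207) = 361 + (52*(-5))*(-207) = 361 - 260*(-207) = 361 + 53820 = 54181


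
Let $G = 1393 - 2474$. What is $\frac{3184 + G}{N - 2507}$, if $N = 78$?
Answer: $- \frac{2103}{2429} \approx -0.86579$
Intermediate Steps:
$G = -1081$ ($G = 1393 - 2474 = -1081$)
$\frac{3184 + G}{N - 2507} = \frac{3184 - 1081}{78 - 2507} = \frac{2103}{-2429} = 2103 \left(- \frac{1}{2429}\right) = - \frac{2103}{2429}$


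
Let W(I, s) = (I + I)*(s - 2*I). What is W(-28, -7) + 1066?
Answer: -1678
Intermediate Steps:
W(I, s) = 2*I*(s - 2*I) (W(I, s) = (2*I)*(s - 2*I) = 2*I*(s - 2*I))
W(-28, -7) + 1066 = 2*(-28)*(-7 - 2*(-28)) + 1066 = 2*(-28)*(-7 + 56) + 1066 = 2*(-28)*49 + 1066 = -2744 + 1066 = -1678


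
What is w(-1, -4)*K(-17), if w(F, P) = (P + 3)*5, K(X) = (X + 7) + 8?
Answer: 10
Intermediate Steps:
K(X) = 15 + X (K(X) = (7 + X) + 8 = 15 + X)
w(F, P) = 15 + 5*P (w(F, P) = (3 + P)*5 = 15 + 5*P)
w(-1, -4)*K(-17) = (15 + 5*(-4))*(15 - 17) = (15 - 20)*(-2) = -5*(-2) = 10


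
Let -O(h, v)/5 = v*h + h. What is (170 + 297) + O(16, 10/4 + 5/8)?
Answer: 137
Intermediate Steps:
O(h, v) = -5*h - 5*h*v (O(h, v) = -5*(v*h + h) = -5*(h*v + h) = -5*(h + h*v) = -5*h - 5*h*v)
(170 + 297) + O(16, 10/4 + 5/8) = (170 + 297) - 5*16*(1 + (10/4 + 5/8)) = 467 - 5*16*(1 + (10*(1/4) + 5*(1/8))) = 467 - 5*16*(1 + (5/2 + 5/8)) = 467 - 5*16*(1 + 25/8) = 467 - 5*16*33/8 = 467 - 330 = 137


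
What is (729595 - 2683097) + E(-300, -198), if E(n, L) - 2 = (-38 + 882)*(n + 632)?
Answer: -1673292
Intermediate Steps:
E(n, L) = 533410 + 844*n (E(n, L) = 2 + (-38 + 882)*(n + 632) = 2 + 844*(632 + n) = 2 + (533408 + 844*n) = 533410 + 844*n)
(729595 - 2683097) + E(-300, -198) = (729595 - 2683097) + (533410 + 844*(-300)) = -1953502 + (533410 - 253200) = -1953502 + 280210 = -1673292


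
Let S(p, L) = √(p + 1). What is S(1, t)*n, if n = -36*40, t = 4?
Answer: -1440*√2 ≈ -2036.5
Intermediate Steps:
S(p, L) = √(1 + p)
n = -1440
S(1, t)*n = √(1 + 1)*(-1440) = √2*(-1440) = -1440*√2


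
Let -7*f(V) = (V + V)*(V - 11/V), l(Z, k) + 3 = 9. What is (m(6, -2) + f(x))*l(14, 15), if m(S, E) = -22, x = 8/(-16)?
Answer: -795/7 ≈ -113.57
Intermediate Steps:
x = -½ (x = 8*(-1/16) = -½ ≈ -0.50000)
l(Z, k) = 6 (l(Z, k) = -3 + 9 = 6)
f(V) = -2*V*(V - 11/V)/7 (f(V) = -(V + V)*(V - 11/V)/7 = -2*V*(V - 11/V)/7)
(m(6, -2) + f(x))*l(14, 15) = (-22 + (22/7 - 2*(-½)²/7))*6 = (-22 + (22/7 - 2/7*¼))*6 = (-22 + (22/7 - 1/14))*6 = (-22 + 43/14)*6 = -265/14*6 = -795/7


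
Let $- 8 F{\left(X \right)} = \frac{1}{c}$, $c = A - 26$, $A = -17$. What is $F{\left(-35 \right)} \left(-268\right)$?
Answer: $- \frac{67}{86} \approx -0.77907$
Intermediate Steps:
$c = -43$ ($c = -17 - 26 = -43$)
$F{\left(X \right)} = \frac{1}{344}$ ($F{\left(X \right)} = - \frac{1}{8 \left(-43\right)} = \left(- \frac{1}{8}\right) \left(- \frac{1}{43}\right) = \frac{1}{344}$)
$F{\left(-35 \right)} \left(-268\right) = \frac{1}{344} \left(-268\right) = - \frac{67}{86}$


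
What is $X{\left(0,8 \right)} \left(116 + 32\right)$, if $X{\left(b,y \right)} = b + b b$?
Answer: $0$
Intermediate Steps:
$X{\left(b,y \right)} = b + b^{2}$
$X{\left(0,8 \right)} \left(116 + 32\right) = 0 \left(1 + 0\right) \left(116 + 32\right) = 0 \cdot 1 \cdot 148 = 0 \cdot 148 = 0$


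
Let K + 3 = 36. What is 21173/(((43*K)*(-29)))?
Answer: -21173/41151 ≈ -0.51452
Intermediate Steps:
K = 33 (K = -3 + 36 = 33)
21173/(((43*K)*(-29))) = 21173/(((43*33)*(-29))) = 21173/((1419*(-29))) = 21173/(-41151) = 21173*(-1/41151) = -21173/41151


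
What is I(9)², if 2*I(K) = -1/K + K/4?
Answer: 5929/5184 ≈ 1.1437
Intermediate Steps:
I(K) = -1/(2*K) + K/8 (I(K) = (-1/K + K/4)/2 = -1/(2*K) + K/8)
I(9)² = ((⅛)*(-4 + 9²)/9)² = ((⅛)*(⅑)*(-4 + 81))² = ((⅛)*(⅑)*77)² = (77/72)² = 5929/5184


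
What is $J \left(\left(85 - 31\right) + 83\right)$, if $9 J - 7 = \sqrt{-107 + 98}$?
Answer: $\frac{959}{9} + \frac{137 i}{3} \approx 106.56 + 45.667 i$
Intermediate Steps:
$J = \frac{7}{9} + \frac{i}{3}$ ($J = \frac{7}{9} + \frac{\sqrt{-107 + 98}}{9} = \frac{7}{9} + \frac{\sqrt{-9}}{9} = \frac{7}{9} + \frac{3 i}{9} = \frac{7}{9} + \frac{i}{3} \approx 0.77778 + 0.33333 i$)
$J \left(\left(85 - 31\right) + 83\right) = \left(\frac{7}{9} + \frac{i}{3}\right) \left(\left(85 - 31\right) + 83\right) = \left(\frac{7}{9} + \frac{i}{3}\right) \left(54 + 83\right) = \left(\frac{7}{9} + \frac{i}{3}\right) 137 = \frac{959}{9} + \frac{137 i}{3}$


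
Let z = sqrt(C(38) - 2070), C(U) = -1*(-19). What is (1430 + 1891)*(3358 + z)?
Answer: 11151918 + 3321*I*sqrt(2051) ≈ 1.1152e+7 + 1.504e+5*I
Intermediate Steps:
C(U) = 19
z = I*sqrt(2051) (z = sqrt(19 - 2070) = sqrt(-2051) = I*sqrt(2051) ≈ 45.288*I)
(1430 + 1891)*(3358 + z) = (1430 + 1891)*(3358 + I*sqrt(2051)) = 3321*(3358 + I*sqrt(2051)) = 11151918 + 3321*I*sqrt(2051)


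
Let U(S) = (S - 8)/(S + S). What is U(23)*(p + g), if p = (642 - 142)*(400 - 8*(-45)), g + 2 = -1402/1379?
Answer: 3930118800/31717 ≈ 1.2391e+5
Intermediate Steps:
U(S) = (-8 + S)/(2*S) (U(S) = (-8 + S)/((2*S)) = (-8 + S)*(1/(2*S)) = (-8 + S)/(2*S))
g = -4160/1379 (g = -2 - 1402/1379 = -4160/1379 ≈ -3.0167)
p = 380000 (p = 500*(400 + 360) = 500*760 = 380000)
U(23)*(p + g) = ((½)*(-8 + 23)/23)*(380000 - 4160/1379) = ((½)*(1/23)*15)*(524015840/1379) = (15/46)*(524015840/1379) = 3930118800/31717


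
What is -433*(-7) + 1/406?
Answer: 1230587/406 ≈ 3031.0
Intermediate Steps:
-433*(-7) + 1/406 = 3031 + 1/406 = 1230587/406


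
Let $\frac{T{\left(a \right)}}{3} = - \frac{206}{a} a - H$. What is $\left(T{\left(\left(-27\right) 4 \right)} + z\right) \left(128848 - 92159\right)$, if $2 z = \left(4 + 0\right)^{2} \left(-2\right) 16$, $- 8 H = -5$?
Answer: $- \frac{257079823}{8} \approx -3.2135 \cdot 10^{7}$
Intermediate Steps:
$H = \frac{5}{8}$ ($H = \left(- \frac{1}{8}\right) \left(-5\right) = \frac{5}{8} \approx 0.625$)
$T{\left(a \right)} = - \frac{4959}{8}$ ($T{\left(a \right)} = 3 \left(- \frac{206}{a} a - \frac{5}{8}\right) = 3 \left(-206 - \frac{5}{8}\right) = 3 \left(- \frac{1653}{8}\right) = - \frac{4959}{8}$)
$z = -256$ ($z = \frac{\left(4 + 0\right)^{2} \left(-2\right) 16}{2} = \frac{4^{2} \left(-2\right) 16}{2} = \frac{16 \left(-2\right) 16}{2} = \frac{\left(-32\right) 16}{2} = \frac{1}{2} \left(-512\right) = -256$)
$\left(T{\left(\left(-27\right) 4 \right)} + z\right) \left(128848 - 92159\right) = \left(- \frac{4959}{8} - 256\right) \left(128848 - 92159\right) = \left(- \frac{7007}{8}\right) 36689 = - \frac{257079823}{8}$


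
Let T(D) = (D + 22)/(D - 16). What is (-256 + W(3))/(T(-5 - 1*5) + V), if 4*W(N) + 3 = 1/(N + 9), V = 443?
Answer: -160199/276144 ≈ -0.58013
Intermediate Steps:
T(D) = (22 + D)/(-16 + D)
W(N) = -¾ + 1/(4*(9 + N)) (W(N) = -¾ + 1/(4*(N + 9)) = -¾ + 1/(4*(9 + N)))
(-256 + W(3))/(T(-5 - 1*5) + V) = (-256 + (-26 - 3*3)/(4*(9 + 3)))/((22 + (-5 - 1*5))/(-16 + (-5 - 1*5)) + 443) = (-256 + (¼)*(-26 - 9)/12)/((22 + (-5 - 5))/(-16 + (-5 - 5)) + 443) = (-256 + (¼)*(1/12)*(-35))/((22 - 10)/(-16 - 10) + 443) = (-256 - 35/48)/(12/(-26) + 443) = -12323/(48*(-1/26*12 + 443)) = -12323/(48*(-6/13 + 443)) = -12323/(48*5753/13) = -12323/48*13/5753 = -160199/276144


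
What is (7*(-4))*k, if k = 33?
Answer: -924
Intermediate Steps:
(7*(-4))*k = (7*(-4))*33 = -28*33 = -924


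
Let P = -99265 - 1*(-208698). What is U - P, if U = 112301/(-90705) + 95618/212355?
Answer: -140525096234816/1284110685 ≈ -1.0943e+5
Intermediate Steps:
P = 109433 (P = -99265 + 208698 = 109433)
U = -1011643211/1284110685 (U = 112301*(-1/90705) + 95618*(1/212355) = -112301/90705 + 95618/212355 = -1011643211/1284110685 ≈ -0.78782)
U - P = -1011643211/1284110685 - 1*109433 = -1011643211/1284110685 - 109433 = -140525096234816/1284110685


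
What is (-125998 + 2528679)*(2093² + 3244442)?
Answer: 18320661268971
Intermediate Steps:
(-125998 + 2528679)*(2093² + 3244442) = 2402681*(4380649 + 3244442) = 2402681*7625091 = 18320661268971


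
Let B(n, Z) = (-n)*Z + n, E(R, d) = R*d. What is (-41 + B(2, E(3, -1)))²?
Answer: 1089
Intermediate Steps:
B(n, Z) = n - Z*n (B(n, Z) = -Z*n + n = n - Z*n)
(-41 + B(2, E(3, -1)))² = (-41 + 2*(1 - 3*(-1)))² = (-41 + 2*(1 - 1*(-3)))² = (-41 + 2*(1 + 3))² = (-41 + 2*4)² = (-41 + 8)² = (-33)² = 1089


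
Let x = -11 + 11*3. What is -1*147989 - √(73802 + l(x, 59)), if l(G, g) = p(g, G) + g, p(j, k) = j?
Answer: -147989 - 8*√1155 ≈ -1.4826e+5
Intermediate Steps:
x = 22 (x = -11 + 33 = 22)
l(G, g) = 2*g (l(G, g) = g + g = 2*g)
-1*147989 - √(73802 + l(x, 59)) = -1*147989 - √(73802 + 2*59) = -147989 - √(73802 + 118) = -147989 - √73920 = -147989 - 8*√1155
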